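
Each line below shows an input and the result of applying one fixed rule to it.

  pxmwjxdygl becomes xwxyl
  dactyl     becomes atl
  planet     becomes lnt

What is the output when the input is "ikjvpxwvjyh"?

Rule — keep every other character starting from the second (positions 2nd, 4th, 6th, ...).
For "ikjvpxwvjyh" the result is "kvxvy".

kvxvy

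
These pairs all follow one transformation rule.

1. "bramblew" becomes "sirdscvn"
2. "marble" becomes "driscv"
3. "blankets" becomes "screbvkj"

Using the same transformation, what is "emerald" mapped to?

vdvircu

The pattern: shift every letter 9 places backward in the alphabet (wrapping around).
Applying that to "emerald" gives "vdvircu".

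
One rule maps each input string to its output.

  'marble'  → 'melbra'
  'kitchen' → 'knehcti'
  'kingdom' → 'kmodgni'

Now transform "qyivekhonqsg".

The pattern: move the first character to the end, then reverse the string.
Starting from "qyivekhonqsg": after the first operation, "yivekhonqsgq"; after the second, "qgsqnohkeviy".

qgsqnohkeviy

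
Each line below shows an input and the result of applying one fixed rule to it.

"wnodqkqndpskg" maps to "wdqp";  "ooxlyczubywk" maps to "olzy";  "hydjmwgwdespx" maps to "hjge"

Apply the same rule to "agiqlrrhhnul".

aqrn

Looking at the pairs, the operation is to move the last character to the front, then keep one character in every 3, starting at position 2 (positions 2nd, 5th, 8th, ...).
"agiqlrrhhnul" → "aqrn".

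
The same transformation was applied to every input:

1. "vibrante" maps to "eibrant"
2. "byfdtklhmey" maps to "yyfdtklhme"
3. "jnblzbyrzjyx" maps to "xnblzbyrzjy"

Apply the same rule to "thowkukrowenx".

xhowkukrowen

Looking at the pairs, the operation is to swap the first and last characters, then delete the last character.
For "thowkukrowenx", step one produces "xhowkukrowent"; step two turns that into "xhowkukrowen".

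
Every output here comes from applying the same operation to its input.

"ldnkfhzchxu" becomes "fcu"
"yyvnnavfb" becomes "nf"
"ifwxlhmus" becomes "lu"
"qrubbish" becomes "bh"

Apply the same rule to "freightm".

What's happening: keep one character in every 3, starting at position 2 (positions 2nd, 5th, 8th, ...), then delete the first character.
On "freightm": the first step gives "rgm", and the second then gives "gm".
(Check on "ifwxlhmus": → "flu" → "lu" ✓)

gm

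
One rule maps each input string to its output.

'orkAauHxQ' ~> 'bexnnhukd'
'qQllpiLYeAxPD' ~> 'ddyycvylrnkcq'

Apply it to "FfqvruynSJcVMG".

ssdiehlafwpizt

The pattern: shift every letter 13 places forward in the alphabet (wrapping around) — i.e. ROT13, then convert every letter to lowercase.
"FfqvruynSJcVMG" → "SsdiehlaFWpIZT" → "ssdiehlafwpizt".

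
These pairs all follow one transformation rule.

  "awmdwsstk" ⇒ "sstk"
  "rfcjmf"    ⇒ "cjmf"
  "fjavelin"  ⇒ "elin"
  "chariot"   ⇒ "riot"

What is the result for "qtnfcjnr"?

cjnr

The rule is to keep only the last 4 characters.
"qtnfcjnr" → "cjnr".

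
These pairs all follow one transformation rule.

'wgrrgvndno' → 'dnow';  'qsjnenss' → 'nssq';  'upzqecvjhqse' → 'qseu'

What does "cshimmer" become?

Each output is the input with this applied: move the last 3 characters to the front (rotate right by 3), then keep only the first 4 characters.
"cshimmer" → "mercshim" → "merc".

merc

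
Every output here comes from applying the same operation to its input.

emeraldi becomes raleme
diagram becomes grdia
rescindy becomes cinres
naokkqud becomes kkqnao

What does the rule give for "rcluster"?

ustrcl

In each case the input is transformed by: delete the last 2 characters, then move the first 3 characters to the end (rotate left by 3).
Working it through for "rcluster": intermediate "rclust", final "ustrcl".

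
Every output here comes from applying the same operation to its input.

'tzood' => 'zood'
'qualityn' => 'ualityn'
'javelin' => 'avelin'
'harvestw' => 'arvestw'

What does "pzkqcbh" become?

Each output is the input with this applied: delete the first character.
On "pzkqcbh" that produces "zkqcbh".

zkqcbh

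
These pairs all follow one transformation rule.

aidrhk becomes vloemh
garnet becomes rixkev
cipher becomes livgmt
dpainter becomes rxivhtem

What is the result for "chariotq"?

msxuglev

Looking at the pairs, the operation is to swap the front and back halves of the string, then shift every letter 4 places forward in the alphabet (wrapping around).
On "chariotq": the first step gives "iotqchar", and the second then gives "msxuglev".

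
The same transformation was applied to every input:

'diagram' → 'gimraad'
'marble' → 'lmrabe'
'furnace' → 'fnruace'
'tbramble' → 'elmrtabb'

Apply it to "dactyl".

The pattern: sort the characters into alphabetical order, then move the first 3 characters to the end (rotate left by 3).
On "dactyl" that produces "ltyacd".

ltyacd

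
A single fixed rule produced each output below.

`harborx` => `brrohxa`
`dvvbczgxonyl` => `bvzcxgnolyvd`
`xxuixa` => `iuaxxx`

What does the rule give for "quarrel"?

raerqlu

Each output is the input with this applied: move the first 2 characters to the end (rotate left by 2), then swap each adjacent pair of characters (1↔2, 3↔4, ...).
For "quarrel" the result is "raerqlu".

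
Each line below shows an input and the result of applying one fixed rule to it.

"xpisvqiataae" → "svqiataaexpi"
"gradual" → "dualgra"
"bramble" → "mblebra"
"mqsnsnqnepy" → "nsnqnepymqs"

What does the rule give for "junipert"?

ipertjun

Rule — move the first 3 characters to the end (rotate left by 3).
Applying that to "junipert" gives "ipertjun".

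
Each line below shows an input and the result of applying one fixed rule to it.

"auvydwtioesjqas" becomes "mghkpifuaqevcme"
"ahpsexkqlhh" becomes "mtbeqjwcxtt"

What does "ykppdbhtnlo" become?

The pattern: shift every letter 12 places forward in the alphabet (wrapping around).
On "ykppdbhtnlo" that produces "kwbbpntfzxa".

kwbbpntfzxa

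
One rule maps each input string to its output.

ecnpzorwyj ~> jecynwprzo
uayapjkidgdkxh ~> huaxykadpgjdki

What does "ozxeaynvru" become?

uozrxvenay

Each output is the input with this applied: swap the first and last characters, then take characters alternately from the front and the back (1st, last, 2nd, 2nd-last, ...).
For "ozxeaynvru" the result is "uozrxvenay".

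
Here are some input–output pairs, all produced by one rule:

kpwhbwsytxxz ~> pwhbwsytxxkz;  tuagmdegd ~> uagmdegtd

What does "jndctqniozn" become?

ndctqniozjn

The pattern: swap the first and last characters, then move the first character to the end.
For "jndctqniozn", step one produces "nndctqniozj"; step two turns that into "ndctqniozjn".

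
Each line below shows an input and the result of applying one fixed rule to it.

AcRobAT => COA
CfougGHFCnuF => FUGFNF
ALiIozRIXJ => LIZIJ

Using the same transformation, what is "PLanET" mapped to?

LNT

In each case the input is transformed by: keep every other character starting from the second (positions 2nd, 4th, 6th, ...), then convert every letter to uppercase.
Working it through for "PLanET": intermediate "LnT", final "LNT".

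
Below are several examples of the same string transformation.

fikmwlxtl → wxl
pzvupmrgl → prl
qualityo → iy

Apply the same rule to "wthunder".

The rule is to delete the first 3 characters, then keep every other character starting from the second (positions 2nd, 4th, 6th, ...).
On "wthunder": the first step gives "under", and the second then gives "ne".
(Check on "pzvupmrgl": → "upmrgl" → "prl" ✓)

ne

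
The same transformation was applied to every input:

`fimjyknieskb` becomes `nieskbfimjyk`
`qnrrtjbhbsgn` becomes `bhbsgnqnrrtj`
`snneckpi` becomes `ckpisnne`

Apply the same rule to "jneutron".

tronjneu

In each case the input is transformed by: swap the front and back halves of the string.
So "jneutron" becomes "tronjneu".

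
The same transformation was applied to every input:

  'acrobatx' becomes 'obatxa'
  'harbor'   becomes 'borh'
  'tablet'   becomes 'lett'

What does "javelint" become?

Rule — move the first 3 characters to the end (rotate left by 3), then delete the last 2 characters.
Applying both steps to "javelint": "elintjav", then "elintj".

elintj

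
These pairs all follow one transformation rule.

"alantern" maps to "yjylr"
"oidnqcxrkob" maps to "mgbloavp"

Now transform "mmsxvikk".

kkqvt

Looking at the pairs, the operation is to shift every letter 2 places backward in the alphabet (wrapping around), then delete the last 3 characters.
On "mmsxvikk": the first step gives "kkqvtgii", and the second then gives "kkqvt".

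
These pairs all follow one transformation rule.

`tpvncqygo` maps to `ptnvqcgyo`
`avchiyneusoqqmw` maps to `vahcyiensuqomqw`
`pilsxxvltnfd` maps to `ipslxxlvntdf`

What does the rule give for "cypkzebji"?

yckpezjbi

In each case the input is transformed by: swap each adjacent pair of characters (1↔2, 3↔4, ...).
So "cypkzebji" becomes "yckpezjbi".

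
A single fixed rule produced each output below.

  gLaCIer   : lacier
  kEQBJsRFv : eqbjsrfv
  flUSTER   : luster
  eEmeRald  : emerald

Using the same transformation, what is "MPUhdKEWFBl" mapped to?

The rule is to delete the first character, then convert every letter to lowercase.
On "MPUhdKEWFBl" that produces "puhdkewfbl".

puhdkewfbl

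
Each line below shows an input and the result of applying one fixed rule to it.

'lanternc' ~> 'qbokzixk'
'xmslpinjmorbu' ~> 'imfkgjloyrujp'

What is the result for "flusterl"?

pqboicir

In each case the input is transformed by: move the first 3 characters to the end (rotate left by 3), then shift every letter 3 places backward in the alphabet (wrapping around).
"flusterl" → "sterlflu" → "pqboicir".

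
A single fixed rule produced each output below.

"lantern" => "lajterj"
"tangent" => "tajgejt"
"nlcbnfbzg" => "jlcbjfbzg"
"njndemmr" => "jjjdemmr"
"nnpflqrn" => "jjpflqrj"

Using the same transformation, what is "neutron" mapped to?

The transformation: replace every "n" with "j".
For "neutron" the result is "jeutroj".

jeutroj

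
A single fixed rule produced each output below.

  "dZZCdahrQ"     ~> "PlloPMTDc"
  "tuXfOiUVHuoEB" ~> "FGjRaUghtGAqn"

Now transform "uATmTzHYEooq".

The rule is to shift every letter 12 places forward in the alphabet (wrapping around), then flip the case of every letter.
Starting from "uATmTzHYEooq": after the first operation, "gMFyFlTKQaac"; after the second, "GmfYfLtkqAAC".

GmfYfLtkqAAC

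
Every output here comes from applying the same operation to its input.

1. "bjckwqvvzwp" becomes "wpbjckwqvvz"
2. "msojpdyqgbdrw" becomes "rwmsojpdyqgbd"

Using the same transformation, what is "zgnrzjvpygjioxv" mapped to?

What's happening: move the last 2 characters to the front (rotate right by 2).
Doing the same to "zgnrzjvpygjioxv": "xvzgnrzjvpygjio".

xvzgnrzjvpygjio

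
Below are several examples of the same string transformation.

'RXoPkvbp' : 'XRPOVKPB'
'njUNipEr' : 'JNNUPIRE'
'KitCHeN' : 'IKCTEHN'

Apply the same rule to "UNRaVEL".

Each output is the input with this applied: swap each adjacent pair of characters (1↔2, 3↔4, ...), then convert every letter to uppercase.
For "UNRaVEL", step one produces "NUaREVL"; step two turns that into "NUAREVL".

NUAREVL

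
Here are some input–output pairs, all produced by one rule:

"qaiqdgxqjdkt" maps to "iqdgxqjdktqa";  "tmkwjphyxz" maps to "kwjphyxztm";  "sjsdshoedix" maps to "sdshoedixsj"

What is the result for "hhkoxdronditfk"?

The pattern: move the first 2 characters to the end (rotate left by 2).
Applying that to "hhkoxdronditfk" gives "koxdronditfkhh".

koxdronditfkhh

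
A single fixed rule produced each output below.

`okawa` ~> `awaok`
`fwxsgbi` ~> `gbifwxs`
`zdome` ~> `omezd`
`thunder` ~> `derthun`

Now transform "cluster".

terclus

Rule — move the last 3 characters to the front (rotate right by 3).
So "cluster" becomes "terclus".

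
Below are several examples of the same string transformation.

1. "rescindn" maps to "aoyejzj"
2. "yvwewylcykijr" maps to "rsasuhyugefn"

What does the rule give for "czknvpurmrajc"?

What's happening: shift every letter 4 places backward in the alphabet (wrapping around), then delete the first character.
For "czknvpurmrajc", step one produces "yvgjrlqninwfy"; step two turns that into "vgjrlqninwfy".

vgjrlqninwfy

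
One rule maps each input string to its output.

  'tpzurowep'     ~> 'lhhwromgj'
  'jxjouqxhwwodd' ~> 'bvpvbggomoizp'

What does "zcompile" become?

rwudgaeh

Rule — shift every letter 8 places backward in the alphabet (wrapping around), then take characters alternately from the front and the back (1st, last, 2nd, 2nd-last, ...).
"zcompile" → "rugehadw" → "rwudgaeh".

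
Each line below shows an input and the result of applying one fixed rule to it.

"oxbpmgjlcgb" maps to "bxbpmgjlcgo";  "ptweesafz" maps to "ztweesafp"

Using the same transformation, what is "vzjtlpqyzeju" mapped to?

In each case the input is transformed by: swap the first and last characters.
So "vzjtlpqyzeju" becomes "uzjtlpqyzejv".

uzjtlpqyzejv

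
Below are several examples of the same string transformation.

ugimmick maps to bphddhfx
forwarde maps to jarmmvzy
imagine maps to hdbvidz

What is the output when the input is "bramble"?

mwhvgwz

Each output is the input with this applied: swap each adjacent pair of characters (1↔2, 3↔4, ...), then shift every letter 5 places backward in the alphabet (wrapping around).
For "bramble", step one produces "rbmalbe"; step two turns that into "mwhvgwz".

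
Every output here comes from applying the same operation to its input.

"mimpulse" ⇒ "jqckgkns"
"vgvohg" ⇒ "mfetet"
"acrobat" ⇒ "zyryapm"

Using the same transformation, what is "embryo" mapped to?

pwmckz

The pattern: shift every letter 2 places backward in the alphabet (wrapping around), then move the last 3 characters to the front (rotate right by 3).
Working it through for "embryo": intermediate "ckzpwm", final "pwmckz".
(Check on "mimpulse": → "kgknsjqc" → "jqckgkns" ✓)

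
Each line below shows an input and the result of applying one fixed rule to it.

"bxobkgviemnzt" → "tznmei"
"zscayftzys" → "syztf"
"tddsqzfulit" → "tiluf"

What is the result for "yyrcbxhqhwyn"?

nywhqh

The pattern: take characters alternately from the front and the back (1st, last, 2nd, 2nd-last, ...), then keep every other character starting from the second (positions 2nd, 4th, 6th, ...).
Working it through for "yyrcbxhqhwyn": intermediate "ynyyrwchbqxh", final "nywhqh".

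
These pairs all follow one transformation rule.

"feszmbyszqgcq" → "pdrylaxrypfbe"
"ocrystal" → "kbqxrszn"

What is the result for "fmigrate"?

dlhfqzse

Each output is the input with this applied: shift every letter 1 place backward in the alphabet (wrapping around), then swap the first and last characters.
Applying that to "fmigrate" gives "dlhfqzse".
(Check on "ocrystal": → "nbqxrszk" → "kbqxrszn" ✓)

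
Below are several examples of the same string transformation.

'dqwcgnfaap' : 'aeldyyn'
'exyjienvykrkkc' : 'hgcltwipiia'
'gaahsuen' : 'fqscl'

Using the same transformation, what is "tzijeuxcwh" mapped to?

Rule — shift every letter 2 places backward in the alphabet (wrapping around), then delete the first 3 characters.
Starting from "tzijeuxcwh": after the first operation, "rxghcsvauf"; after the second, "hcsvauf".

hcsvauf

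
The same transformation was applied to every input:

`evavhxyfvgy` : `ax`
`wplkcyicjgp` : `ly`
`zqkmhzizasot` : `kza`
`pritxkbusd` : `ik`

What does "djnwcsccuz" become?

ns

Looking at the pairs, the operation is to delete the last 3 characters, then keep one character in every 3, starting at position 3 (positions 3rd, 6th, 9th, ...).
Applying both steps to "djnwcsccuz": "djnwcsc", then "ns".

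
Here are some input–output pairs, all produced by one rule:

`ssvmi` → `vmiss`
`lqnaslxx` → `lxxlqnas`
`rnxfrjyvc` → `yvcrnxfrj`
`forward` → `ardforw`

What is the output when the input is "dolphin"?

In each case the input is transformed by: move the last 3 characters to the front (rotate right by 3).
Applying that to "dolphin" gives "hindolp".

hindolp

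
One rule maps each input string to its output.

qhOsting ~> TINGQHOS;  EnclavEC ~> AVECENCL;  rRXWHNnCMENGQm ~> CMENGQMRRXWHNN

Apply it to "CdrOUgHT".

UGHTCDRO

What's happening: swap the front and back halves of the string, then convert every letter to uppercase.
Applying both steps to "CdrOUgHT": "UgHTCdrO", then "UGHTCDRO".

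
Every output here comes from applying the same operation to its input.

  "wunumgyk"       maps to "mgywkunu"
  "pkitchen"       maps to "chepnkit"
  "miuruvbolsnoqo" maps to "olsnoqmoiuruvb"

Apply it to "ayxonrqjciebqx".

jciebqaxyxonrq

Each output is the input with this applied: swap the first and last characters, then swap the front and back halves of the string.
Working it through for "ayxonrqjciebqx": intermediate "xyxonrqjciebqa", final "jciebqaxyxonrq".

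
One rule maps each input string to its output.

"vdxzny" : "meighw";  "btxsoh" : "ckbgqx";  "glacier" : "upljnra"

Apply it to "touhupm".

xcqdydv

Each output is the input with this applied: swap each adjacent pair of characters (1↔2, 3↔4, ...), then shift every letter 9 places forward in the alphabet (wrapping around).
Working it through for "touhupm": intermediate "othupum", final "xcqdydv".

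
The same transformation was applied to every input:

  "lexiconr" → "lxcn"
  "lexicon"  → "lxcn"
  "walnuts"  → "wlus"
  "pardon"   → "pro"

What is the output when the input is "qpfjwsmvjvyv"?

qfwmjy

The rule is to keep every other character starting from the first (positions 1st, 3rd, 5th, ...).
Doing the same to "qpfjwsmvjvyv": "qfwmjy".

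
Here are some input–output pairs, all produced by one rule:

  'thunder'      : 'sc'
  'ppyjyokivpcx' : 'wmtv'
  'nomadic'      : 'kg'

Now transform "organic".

eg

In each case the input is transformed by: shift every letter 2 places backward in the alphabet (wrapping around), then keep one character in every 3, starting at position 3 (positions 3rd, 6th, 9th, ...).
Applying both steps to "organic": "mpeylga", then "eg".
(Check on "nomadic": → "lmkybga" → "kg" ✓)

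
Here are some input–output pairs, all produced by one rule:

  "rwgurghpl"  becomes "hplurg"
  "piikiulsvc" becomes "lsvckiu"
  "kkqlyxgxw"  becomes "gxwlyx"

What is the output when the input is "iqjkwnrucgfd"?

Each output is the input with this applied: delete the first 3 characters, then move the first 3 characters to the end (rotate left by 3).
Applying both steps to "iqjkwnrucgfd": "kwnrucgfd", then "rucgfdkwn".

rucgfdkwn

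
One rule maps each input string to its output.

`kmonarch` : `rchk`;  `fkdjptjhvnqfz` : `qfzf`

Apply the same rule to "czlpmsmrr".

In each case the input is transformed by: move the first character to the end, then keep only the last 4 characters.
For "czlpmsmrr", step one produces "zlpmsmrrc"; step two turns that into "mrrc".

mrrc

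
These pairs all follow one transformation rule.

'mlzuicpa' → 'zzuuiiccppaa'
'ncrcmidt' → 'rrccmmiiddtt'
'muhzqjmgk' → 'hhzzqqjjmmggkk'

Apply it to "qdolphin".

The rule is to delete the first 2 characters, then double every character.
"qdolphin" → "olphin" → "oollpphhiinn".

oollpphhiinn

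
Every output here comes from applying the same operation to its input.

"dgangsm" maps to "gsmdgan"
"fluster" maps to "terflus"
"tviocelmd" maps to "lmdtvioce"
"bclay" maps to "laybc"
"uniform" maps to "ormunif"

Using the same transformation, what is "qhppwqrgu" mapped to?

The transformation: move the last 3 characters to the front (rotate right by 3).
"qhppwqrgu" → "rguqhppwq".

rguqhppwq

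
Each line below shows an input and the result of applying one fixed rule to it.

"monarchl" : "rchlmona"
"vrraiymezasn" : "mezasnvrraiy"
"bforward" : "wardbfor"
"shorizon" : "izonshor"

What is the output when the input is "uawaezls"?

In each case the input is transformed by: swap the front and back halves of the string.
For "uawaezls" the result is "ezlsuawa".

ezlsuawa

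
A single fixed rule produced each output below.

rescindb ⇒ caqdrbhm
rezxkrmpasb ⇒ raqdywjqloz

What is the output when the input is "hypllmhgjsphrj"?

In each case the input is transformed by: move the last 2 characters to the front (rotate right by 2), then shift every letter 1 place backward in the alphabet (wrapping around).
For "hypllmhgjsphrj", step one produces "rjhypllmhgjsph"; step two turns that into "qigxokklgfirog".

qigxokklgfirog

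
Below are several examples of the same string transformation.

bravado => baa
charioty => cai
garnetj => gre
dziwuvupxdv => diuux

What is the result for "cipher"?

The pattern: keep every other character starting from the first (positions 1st, 3rd, 5th, ...), then delete the last character.
Starting from "cipher": after the first operation, "cpe"; after the second, "cp".

cp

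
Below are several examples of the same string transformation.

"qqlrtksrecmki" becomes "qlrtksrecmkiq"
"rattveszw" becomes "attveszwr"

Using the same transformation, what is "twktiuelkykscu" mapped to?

In each case the input is transformed by: move the first character to the end.
Applying that to "twktiuelkykscu" gives "wktiuelkykscut".

wktiuelkykscut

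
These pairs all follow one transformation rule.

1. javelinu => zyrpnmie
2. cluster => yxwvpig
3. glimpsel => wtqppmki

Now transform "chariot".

xvsmlge

Rule — shift every letter 4 places forward in the alphabet (wrapping around), then sort the characters into reverse alphabetical order.
Applying both steps to "chariot": "glevmsx", then "xvsmlge".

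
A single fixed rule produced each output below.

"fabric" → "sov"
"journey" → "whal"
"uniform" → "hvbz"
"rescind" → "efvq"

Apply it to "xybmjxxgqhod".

In each case the input is transformed by: keep every other character starting from the first (positions 1st, 3rd, 5th, ...), then shift every letter 13 places forward in the alphabet (wrapping around) — i.e. ROT13.
Working it through for "xybmjxxgqhod": intermediate "xbjxqo", final "kowkdb".

kowkdb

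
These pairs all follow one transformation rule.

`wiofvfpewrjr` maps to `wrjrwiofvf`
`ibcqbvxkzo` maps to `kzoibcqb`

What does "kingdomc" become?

mcking

The rule is to swap the front and back halves of the string, then delete the first 2 characters.
On "kingdomc": the first step gives "domcking", and the second then gives "mcking".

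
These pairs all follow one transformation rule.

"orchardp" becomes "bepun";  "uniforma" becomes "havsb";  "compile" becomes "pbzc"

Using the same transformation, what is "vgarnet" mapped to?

What's happening: delete the last 3 characters, then shift every letter 13 places forward in the alphabet (wrapping around) — i.e. ROT13.
For "vgarnet", step one produces "vgar"; step two turns that into "itne".

itne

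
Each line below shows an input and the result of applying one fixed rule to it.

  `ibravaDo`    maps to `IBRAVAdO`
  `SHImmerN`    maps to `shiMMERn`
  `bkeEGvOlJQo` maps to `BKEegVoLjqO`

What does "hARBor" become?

The pattern: flip the case of every letter.
So "hARBor" becomes "HarbOR".

HarbOR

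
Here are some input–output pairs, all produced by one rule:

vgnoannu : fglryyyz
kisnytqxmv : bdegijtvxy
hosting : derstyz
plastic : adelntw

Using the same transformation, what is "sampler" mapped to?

acdlpwx

What's happening: shift every letter 11 places forward in the alphabet (wrapping around), then sort the characters into alphabetical order.
Applying both steps to "sampler": "dlxawpc", then "acdlpwx".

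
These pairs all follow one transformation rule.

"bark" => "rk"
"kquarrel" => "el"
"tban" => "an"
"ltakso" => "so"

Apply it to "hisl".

sl

Rule — keep only the last 2 characters.
"hisl" → "sl".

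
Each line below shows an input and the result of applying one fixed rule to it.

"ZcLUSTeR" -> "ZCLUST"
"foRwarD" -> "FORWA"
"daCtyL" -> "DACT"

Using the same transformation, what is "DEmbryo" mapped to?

DEMBR

In each case the input is transformed by: delete the last 2 characters, then convert every letter to uppercase.
So "DEmbryo" becomes "DEMBR".
(Check on "ZcLUSTeR": → "ZcLUST" → "ZCLUST" ✓)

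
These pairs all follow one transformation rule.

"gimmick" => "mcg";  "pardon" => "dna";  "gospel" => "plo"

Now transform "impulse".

usi

Rule — move the first 2 characters to the end (rotate left by 2), then keep every other character starting from the second (positions 2nd, 4th, 6th, ...).
For "impulse", step one produces "pulseim"; step two turns that into "usi".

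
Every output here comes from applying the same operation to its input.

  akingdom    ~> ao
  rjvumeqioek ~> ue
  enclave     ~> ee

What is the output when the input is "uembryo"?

uo

Each output is the input with this applied: keep one character in every 3, starting at position 1 (positions 1st, 4th, 7th, ...), then keep only the vowels.
On "uembryo": the first step gives "ubo", and the second then gives "uo".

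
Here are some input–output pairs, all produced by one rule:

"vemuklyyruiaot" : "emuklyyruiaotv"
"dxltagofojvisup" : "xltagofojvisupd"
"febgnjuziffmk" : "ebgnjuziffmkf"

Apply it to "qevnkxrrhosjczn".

evnkxrrhosjcznq

Looking at the pairs, the operation is to move the first character to the end.
Applying that to "qevnkxrrhosjczn" gives "evnkxrrhosjcznq".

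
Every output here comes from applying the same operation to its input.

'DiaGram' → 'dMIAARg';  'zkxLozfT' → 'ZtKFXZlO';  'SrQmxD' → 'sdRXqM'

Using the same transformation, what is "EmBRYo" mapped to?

The transformation: flip the case of every letter, then take characters alternately from the front and the back (1st, last, 2nd, 2nd-last, ...).
Working it through for "EmBRYo": intermediate "eMbryO", final "eOMybr".

eOMybr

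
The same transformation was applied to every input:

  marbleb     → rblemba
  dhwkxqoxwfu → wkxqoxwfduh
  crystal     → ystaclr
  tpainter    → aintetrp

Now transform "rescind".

The pattern: swap the first and last characters, then move the first 2 characters to the end (rotate left by 2).
Applying both steps to "rescind": "descinr", then "scinrde".

scinrde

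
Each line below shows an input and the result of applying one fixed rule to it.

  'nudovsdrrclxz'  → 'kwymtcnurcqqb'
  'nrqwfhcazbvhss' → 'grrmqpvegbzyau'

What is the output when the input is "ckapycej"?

bdibjzox

The rule is to move the last 3 characters to the front (rotate right by 3), then shift every letter 1 place backward in the alphabet (wrapping around).
Working it through for "ckapycej": intermediate "cejckapy", final "bdibjzox".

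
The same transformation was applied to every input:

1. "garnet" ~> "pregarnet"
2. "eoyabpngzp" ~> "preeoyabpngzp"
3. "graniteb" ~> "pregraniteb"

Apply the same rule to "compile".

precompile

What's happening: prepend "pre".
So "compile" becomes "precompile".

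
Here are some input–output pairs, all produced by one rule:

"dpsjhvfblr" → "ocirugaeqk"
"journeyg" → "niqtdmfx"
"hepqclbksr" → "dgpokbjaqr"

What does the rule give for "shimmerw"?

grlhdlvq

The pattern: swap each adjacent pair of characters (1↔2, 3↔4, ...), then shift every letter 1 place backward in the alphabet (wrapping around).
Applying both steps to "shimmerw": "hsmiemwr", then "grlhdlvq".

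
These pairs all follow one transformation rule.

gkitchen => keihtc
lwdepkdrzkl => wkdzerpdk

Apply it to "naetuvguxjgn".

In each case the input is transformed by: take characters alternately from the front and the back (1st, last, 2nd, 2nd-last, ...), then delete the first 2 characters.
Applying both steps to "naetuvguxjgn": "nnagejtxuuvg", then "agejtxuuvg".

agejtxuuvg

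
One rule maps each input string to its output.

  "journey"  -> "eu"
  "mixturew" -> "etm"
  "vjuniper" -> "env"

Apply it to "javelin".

In each case the input is transformed by: reverse the string, then keep one character in every 3, starting at position 2 (positions 2nd, 5th, 8th, ...).
Doing the same to "javelin": "iv".

iv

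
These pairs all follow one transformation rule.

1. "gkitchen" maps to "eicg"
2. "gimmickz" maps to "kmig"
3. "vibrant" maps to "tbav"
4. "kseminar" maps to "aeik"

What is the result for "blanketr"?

takb

What's happening: keep every other character starting from the first (positions 1st, 3rd, 5th, ...), then swap the first and last characters.
Applying that to "blanketr" gives "takb".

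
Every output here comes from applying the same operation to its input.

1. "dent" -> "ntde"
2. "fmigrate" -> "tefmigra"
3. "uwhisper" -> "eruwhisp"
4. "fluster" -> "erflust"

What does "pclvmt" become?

mtpclv

The rule is to move the last 2 characters to the front (rotate right by 2).
On "pclvmt" that produces "mtpclv".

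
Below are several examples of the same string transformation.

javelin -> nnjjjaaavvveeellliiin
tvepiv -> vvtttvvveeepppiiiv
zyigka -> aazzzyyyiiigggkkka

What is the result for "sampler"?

Looking at the pairs, the operation is to repeat every character 3 times, then move the last 2 characters to the front (rotate right by 2).
For "sampler", step one produces "sssaaammmpppllleeerrr"; step two turns that into "rrsssaaammmpppllleeer".

rrsssaaammmpppllleeer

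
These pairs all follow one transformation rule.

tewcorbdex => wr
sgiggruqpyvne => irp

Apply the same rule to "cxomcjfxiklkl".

oji

The transformation: delete the last 3 characters, then keep one character in every 3, starting at position 3 (positions 3rd, 6th, 9th, ...).
On "cxomcjfxiklkl" that produces "oji".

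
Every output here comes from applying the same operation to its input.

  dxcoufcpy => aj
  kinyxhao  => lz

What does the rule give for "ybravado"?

oz

In each case the input is transformed by: shift every letter 11 places forward in the alphabet (wrapping around), then keep only the last 2 characters.
On "ybravado" that produces "oz".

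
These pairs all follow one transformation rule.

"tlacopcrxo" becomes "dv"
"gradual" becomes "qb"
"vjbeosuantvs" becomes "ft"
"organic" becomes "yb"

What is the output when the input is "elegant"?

Looking at the pairs, the operation is to shift every letter 10 places forward in the alphabet (wrapping around), then keep only the first 2 characters.
Applying both steps to "elegant": "ovoqkxd", then "ov".

ov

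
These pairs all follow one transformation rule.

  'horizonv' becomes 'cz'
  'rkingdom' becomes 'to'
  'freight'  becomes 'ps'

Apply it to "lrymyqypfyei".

The transformation: shift every letter 11 places forward in the alphabet (wrapping around), then keep one character in every 3, starting at position 3 (positions 3rd, 6th, 9th, ...).
"lrymyqypfyei" → "jbqt".

jbqt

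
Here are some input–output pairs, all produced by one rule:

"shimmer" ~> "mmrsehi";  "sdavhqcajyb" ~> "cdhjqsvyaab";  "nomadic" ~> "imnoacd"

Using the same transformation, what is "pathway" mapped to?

The pattern: sort the characters into alphabetical order, then move the first 3 characters to the end (rotate left by 3).
On "pathway" that produces "ptwyaah".
(Check on "sdavhqcajyb": → "aabcdhjqsvy" → "cdhjqsvyaab" ✓)

ptwyaah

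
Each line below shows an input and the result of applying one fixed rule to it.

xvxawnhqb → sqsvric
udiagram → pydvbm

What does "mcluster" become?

hxgpno

The rule is to shift every letter 5 places backward in the alphabet (wrapping around), then delete the last 2 characters.
For "mcluster", step one produces "hxgpnozm"; step two turns that into "hxgpno".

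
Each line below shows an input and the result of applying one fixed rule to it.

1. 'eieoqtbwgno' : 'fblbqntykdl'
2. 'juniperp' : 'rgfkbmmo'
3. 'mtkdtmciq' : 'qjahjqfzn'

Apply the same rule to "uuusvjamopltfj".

Rule — swap each adjacent pair of characters (1↔2, 3↔4, ...), then shift every letter 3 places backward in the alphabet (wrapping around).
Applying both steps to "uuusvjamopltfj": "uusujvmapotljf", then "rrprgsjxmlqigc".
(Check on "eieoqtbwgno": → "ieoetqwbngo" → "fblbqntykdl" ✓)

rrprgsjxmlqigc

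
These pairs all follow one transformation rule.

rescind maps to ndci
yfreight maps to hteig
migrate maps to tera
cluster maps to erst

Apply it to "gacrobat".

atrob

Each output is the input with this applied: delete the first 3 characters, then move the last 2 characters to the front (rotate right by 2).
Applying both steps to "gacrobat": "robat", then "atrob".
(Check on "yfreight": → "eight" → "hteig" ✓)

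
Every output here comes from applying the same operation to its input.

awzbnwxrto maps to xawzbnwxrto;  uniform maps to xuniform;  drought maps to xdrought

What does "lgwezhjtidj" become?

xlgwezhjtidj

The transformation: prepend "x".
So "lgwezhjtidj" becomes "xlgwezhjtidj".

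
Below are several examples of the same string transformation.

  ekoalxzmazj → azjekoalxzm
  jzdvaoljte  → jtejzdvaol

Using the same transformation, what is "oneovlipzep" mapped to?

Each output is the input with this applied: move the last 3 characters to the front (rotate right by 3).
Doing the same to "oneovlipzep": "zeponeovlip".

zeponeovlip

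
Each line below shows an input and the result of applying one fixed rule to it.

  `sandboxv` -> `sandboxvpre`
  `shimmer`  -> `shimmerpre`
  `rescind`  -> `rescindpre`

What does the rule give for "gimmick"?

In each case the input is transformed by: append "pre".
"gimmick" → "gimmickpre".

gimmickpre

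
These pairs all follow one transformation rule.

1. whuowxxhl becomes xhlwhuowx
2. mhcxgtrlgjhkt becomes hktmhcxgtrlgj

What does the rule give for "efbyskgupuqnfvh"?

In each case the input is transformed by: move the last 3 characters to the front (rotate right by 3).
On "efbyskgupuqnfvh" that produces "fvhefbyskgupuqn".

fvhefbyskgupuqn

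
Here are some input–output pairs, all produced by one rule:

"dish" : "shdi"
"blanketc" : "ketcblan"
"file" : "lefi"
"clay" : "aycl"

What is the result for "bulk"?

Rule — swap the front and back halves of the string.
For "bulk" the result is "lkbu".

lkbu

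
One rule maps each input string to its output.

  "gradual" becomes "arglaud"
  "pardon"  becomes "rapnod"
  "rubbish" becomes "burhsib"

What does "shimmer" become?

ihsremm

In each case the input is transformed by: reverse the string, then move the last 3 characters to the front (rotate right by 3).
"shimmer" → "ihsremm".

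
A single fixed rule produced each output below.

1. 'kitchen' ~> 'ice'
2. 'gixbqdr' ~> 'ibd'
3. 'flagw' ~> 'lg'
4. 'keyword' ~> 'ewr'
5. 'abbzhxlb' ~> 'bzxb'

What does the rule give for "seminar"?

What's happening: keep every other character starting from the second (positions 2nd, 4th, 6th, ...).
For "seminar" the result is "eia".

eia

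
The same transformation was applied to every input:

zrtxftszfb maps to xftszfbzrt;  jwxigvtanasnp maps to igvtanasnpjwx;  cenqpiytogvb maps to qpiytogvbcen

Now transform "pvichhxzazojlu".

chhxzazojlupvi

The rule is to move the first 3 characters to the end (rotate left by 3).
So "pvichhxzazojlu" becomes "chhxzazojlupvi".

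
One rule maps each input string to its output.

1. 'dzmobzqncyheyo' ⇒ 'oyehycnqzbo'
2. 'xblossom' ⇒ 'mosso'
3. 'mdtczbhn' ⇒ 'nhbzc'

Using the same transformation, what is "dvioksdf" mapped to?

In each case the input is transformed by: reverse the string, then delete the last 3 characters.
On "dvioksdf" that produces "fdsko".
(Check on "mdtczbhn": → "nhbzctdm" → "nhbzc" ✓)

fdsko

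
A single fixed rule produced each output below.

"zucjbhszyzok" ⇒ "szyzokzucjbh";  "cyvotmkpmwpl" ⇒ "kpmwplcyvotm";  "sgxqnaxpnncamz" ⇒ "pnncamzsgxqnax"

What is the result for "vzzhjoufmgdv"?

ufmgdvvzzhjo

Each output is the input with this applied: swap the front and back halves of the string.
"vzzhjoufmgdv" → "ufmgdvvzzhjo".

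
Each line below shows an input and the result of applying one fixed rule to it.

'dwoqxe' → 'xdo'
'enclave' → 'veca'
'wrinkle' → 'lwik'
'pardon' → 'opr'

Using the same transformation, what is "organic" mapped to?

iogn

The transformation: move the last 2 characters to the front (rotate right by 2), then keep every other character starting from the first (positions 1st, 3rd, 5th, ...).
Applying both steps to "organic": "icorgan", then "iogn".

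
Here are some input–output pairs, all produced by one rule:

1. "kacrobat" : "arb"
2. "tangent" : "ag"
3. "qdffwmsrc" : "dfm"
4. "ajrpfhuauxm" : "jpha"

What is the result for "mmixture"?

mxu

Rule — delete the last 2 characters, then keep every other character starting from the second (positions 2nd, 4th, 6th, ...).
For "mmixture", step one produces "mmixtu"; step two turns that into "mxu".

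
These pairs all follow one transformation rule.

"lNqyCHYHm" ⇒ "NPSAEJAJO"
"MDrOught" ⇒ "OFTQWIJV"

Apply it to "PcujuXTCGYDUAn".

What's happening: shift every letter 2 places forward in the alphabet (wrapping around), then convert every letter to uppercase.
"PcujuXTCGYDUAn" → "RewlwZVEIAFWCp" → "REWLWZVEIAFWCP".
(Check on "lNqyCHYHm": → "nPsaEJAJo" → "NPSAEJAJO" ✓)

REWLWZVEIAFWCP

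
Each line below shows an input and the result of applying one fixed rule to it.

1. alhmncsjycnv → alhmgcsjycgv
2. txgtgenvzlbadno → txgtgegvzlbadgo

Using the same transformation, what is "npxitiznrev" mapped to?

gpxitizgrev

What's happening: replace every "n" with "g".
For "npxitiznrev" the result is "gpxitizgrev".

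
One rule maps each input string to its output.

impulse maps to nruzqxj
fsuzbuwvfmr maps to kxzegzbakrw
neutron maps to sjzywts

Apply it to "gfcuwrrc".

In each case the input is transformed by: shift every letter 5 places forward in the alphabet (wrapping around).
So "gfcuwrrc" becomes "lkhzbwwh".

lkhzbwwh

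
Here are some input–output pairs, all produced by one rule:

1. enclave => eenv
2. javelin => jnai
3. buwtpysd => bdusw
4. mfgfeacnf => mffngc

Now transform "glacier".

Each output is the input with this applied: take characters alternately from the front and the back (1st, last, 2nd, 2nd-last, ...), then delete the last 3 characters.
For "glacier", step one produces "grleaic"; step two turns that into "grle".

grle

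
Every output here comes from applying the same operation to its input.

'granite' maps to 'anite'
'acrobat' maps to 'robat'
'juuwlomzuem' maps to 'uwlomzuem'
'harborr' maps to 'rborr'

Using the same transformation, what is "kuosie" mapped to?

The transformation: delete the first 2 characters.
Doing the same to "kuosie": "osie".

osie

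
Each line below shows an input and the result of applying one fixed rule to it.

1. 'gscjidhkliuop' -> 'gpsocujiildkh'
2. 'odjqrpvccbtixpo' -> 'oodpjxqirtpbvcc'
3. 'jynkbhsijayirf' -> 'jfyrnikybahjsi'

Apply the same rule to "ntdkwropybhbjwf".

nftwdjkbwhrboyp

The pattern: take characters alternately from the front and the back (1st, last, 2nd, 2nd-last, ...).
For "ntdkwropybhbjwf" the result is "nftwdjkbwhrboyp".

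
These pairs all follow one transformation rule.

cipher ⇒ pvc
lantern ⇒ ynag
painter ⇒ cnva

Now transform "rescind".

erfp

Each output is the input with this applied: shift every letter 13 places forward in the alphabet (wrapping around) — i.e. ROT13, then delete the last 3 characters.
For "rescind", step one produces "erfpvaq"; step two turns that into "erfp".
(Check on "lantern": → "ynagrea" → "ynag" ✓)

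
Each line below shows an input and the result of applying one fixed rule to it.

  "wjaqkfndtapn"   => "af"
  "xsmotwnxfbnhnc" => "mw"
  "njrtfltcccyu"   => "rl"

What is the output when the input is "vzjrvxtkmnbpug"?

The rule is to keep one character in every 3, starting at position 3 (positions 3rd, 6th, 9th, ...), then keep only the first 2 characters.
"vzjrvxtkmnbpug" → "jxmp" → "jx".

jx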